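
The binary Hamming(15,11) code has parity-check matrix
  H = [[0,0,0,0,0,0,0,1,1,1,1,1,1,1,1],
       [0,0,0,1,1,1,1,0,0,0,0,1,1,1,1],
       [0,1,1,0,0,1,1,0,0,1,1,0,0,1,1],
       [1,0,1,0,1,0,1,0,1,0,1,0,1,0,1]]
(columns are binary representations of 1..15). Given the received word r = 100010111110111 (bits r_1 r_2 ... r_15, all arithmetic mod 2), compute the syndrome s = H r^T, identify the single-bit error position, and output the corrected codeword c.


s = (1, 1, 1, 1)^T, error position = 15, corrected codeword c = 100010111110110

Compute s = H r^T mod 2 one row at a time:
  s_1 = 1 + 1 + 1 + 1 + 0 + 1 + 1 + 1 = 7 ≡ 1 (mod 2).
  s_2 = 0 + 1 + 0 + 1 + 0 + 1 + 1 + 1 = 5 ≡ 1 (mod 2).
  s_3 = 0 + 0 + 0 + 1 + 1 + 1 + 1 + 1 = 5 ≡ 1 (mod 2).
  s_4 = 1 + 0 + 1 + 1 + 1 + 1 + 1 + 1 = 7 ≡ 1 (mod 2).
s = (1, 1, 1, 1)^T — this equals column 15 of H (binary 1111), so error is at position 15.
Correct: flip bit 15 of r = 100010111110111 to get c = 100010111110110.


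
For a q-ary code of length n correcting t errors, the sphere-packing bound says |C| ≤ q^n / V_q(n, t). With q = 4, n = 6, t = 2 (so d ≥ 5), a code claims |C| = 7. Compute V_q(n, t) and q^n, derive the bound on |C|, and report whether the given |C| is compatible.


V_q(n, t) = 154, q^n = 4096, Hamming bound = 26, |C| = 7 ≤ bound (satisfied).

Step 1: Compute V_q(n, t) = Σ_{j=0}^2 C(n, j) (q−1)^j.
  j = 0: C(6,0)·(3)^0 = 1·1 = 1.
  j = 1: C(6,1)·(3)^1 = 6·3 = 18.
  j = 2: C(6,2)·(3)^2 = 15·9 = 135.
  V_q(n, t) = 1 + 18 + 135 = 154.
Step 2: q^n = 4^6 = 4096.
Step 3: Hamming bound ⌊q^n / V_q(n,t)⌋ = ⌊4096/154⌋ = 26.
Step 4: Compare |C| = 7 to 26: satisfied.
The claimed |C| lies below the Hamming bound.


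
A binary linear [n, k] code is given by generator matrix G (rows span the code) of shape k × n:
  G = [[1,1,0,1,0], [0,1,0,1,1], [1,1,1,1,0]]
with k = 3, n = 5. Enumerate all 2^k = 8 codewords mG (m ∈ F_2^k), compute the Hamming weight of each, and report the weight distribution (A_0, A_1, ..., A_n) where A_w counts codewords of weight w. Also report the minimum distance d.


Weight distribution: A_0 = 1, A_1 = 1, A_2 = 1, A_3 = 3, A_4 = 2. Minimum distance d = 1.

Enumerate all 2^3 = 8 messages m ∈ F_2^3.
For each, compute codeword c = mG in F_2^5, then tally its weight.
  m = 000 → c = 00000, weight = 0.
  m = 100 → c = 11010, weight = 3.
  m = 010 → c = 01011, weight = 3.
  m = 110 → c = 10001, weight = 2.
  m = 001 → c = 11110, weight = 4.
  m = 101 → c = 00100, weight = 1.
  m = 011 → c = 10101, weight = 3.
  m = 111 → c = 01111, weight = 4.
Tally weights:
  weight 0: 1 codewords.
  weight 1: 1 codewords.
  weight 2: 1 codewords.
  weight 3: 3 codewords.
  weight 4: 2 codewords.
Minimum distance d = smallest w > 0 with A_w > 0 = 1.
Sanity: Σ A_w = 8 = 2^3 = 8 ✓.


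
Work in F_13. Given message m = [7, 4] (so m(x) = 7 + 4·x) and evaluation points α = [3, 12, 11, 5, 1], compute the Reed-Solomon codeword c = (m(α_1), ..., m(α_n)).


c = [6, 3, 12, 1, 11]

Message polynomial: m(x) = 7 + 4·x (mod 13).
For each evaluation point α_i, compute m(α_i) mod 13:
  α_1 = 3: Horner steps 4 → 6, so m(3) = 6.
  α_2 = 12: Horner steps 4 → 3, so m(12) = 3.
  α_3 = 11: Horner steps 4 → 12, so m(11) = 12.
  α_4 = 5: Horner steps 4 → 1, so m(5) = 1.
  α_5 = 1: Horner steps 4 → 11, so m(1) = 11.
Codeword c = [6, 3, 12, 1, 11] ∈ F_13^5.


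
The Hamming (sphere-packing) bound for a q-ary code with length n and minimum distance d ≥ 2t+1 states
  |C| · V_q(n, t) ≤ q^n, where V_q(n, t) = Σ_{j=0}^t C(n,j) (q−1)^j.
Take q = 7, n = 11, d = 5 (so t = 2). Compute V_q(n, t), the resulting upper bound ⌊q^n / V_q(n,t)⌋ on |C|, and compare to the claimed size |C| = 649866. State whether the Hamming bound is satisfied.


V_q(n, t) = 2047, q^n = 1977326743, Hamming bound = 965963, |C| = 649866 ≤ bound (satisfied).

Step 1: Compute V_q(n, t) = Σ_{j=0}^2 C(n, j) (q−1)^j.
  j = 0: C(11,0)·(6)^0 = 1·1 = 1.
  j = 1: C(11,1)·(6)^1 = 11·6 = 66.
  j = 2: C(11,2)·(6)^2 = 55·36 = 1980.
  V_q(n, t) = 1 + 66 + 1980 = 2047.
Step 2: q^n = 7^11 = 1977326743.
Step 3: Hamming bound ⌊q^n / V_q(n,t)⌋ = ⌊1977326743/2047⌋ = 965963.
Step 4: Compare |C| = 649866 to 965963: satisfied.
The claimed |C| lies below the Hamming bound.


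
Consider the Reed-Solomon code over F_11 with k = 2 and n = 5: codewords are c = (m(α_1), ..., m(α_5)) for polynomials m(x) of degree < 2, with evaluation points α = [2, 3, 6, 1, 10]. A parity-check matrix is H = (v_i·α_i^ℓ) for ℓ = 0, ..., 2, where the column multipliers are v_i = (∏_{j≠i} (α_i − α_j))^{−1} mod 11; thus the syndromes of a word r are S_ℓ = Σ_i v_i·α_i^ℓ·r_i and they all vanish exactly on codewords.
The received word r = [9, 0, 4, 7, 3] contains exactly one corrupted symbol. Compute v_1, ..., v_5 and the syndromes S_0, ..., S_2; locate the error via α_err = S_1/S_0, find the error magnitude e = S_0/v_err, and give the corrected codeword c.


S = (10, 5, 8), error at position 3, error magnitude e = 9, c = [9, 0, 6, 7, 3].

Step 1: column multipliers v_i = (∏_{j≠i}(α_i − α_j))^{−1} mod 11.
  i = 1 (α = 2): (2−3)(2−6)(2−1)(2−10) = (−1)·(−4)·1·(−8) = −32 ≡ 1, so v_1 = 1^{−1} = 1 (mod 11).
  i = 2 (α = 3): (3−2)(3−6)(3−1)(3−10) = 1·(−3)·2·(−7) = 42 ≡ 9, so v_2 = 9^{−1} = 5 (mod 11).
  i = 3 (α = 6): (6−2)(6−3)(6−1)(6−10) = 4·3·5·(−4) = −240 ≡ 2, so v_3 = 2^{−1} = 6 (mod 11).
  i = 4 (α = 1): (1−2)(1−3)(1−6)(1−10) = (−1)·(−2)·(−5)·(−9) = 90 ≡ 2, so v_4 = 2^{−1} = 6 (mod 11).
  i = 5 (α = 10): (10−2)(10−3)(10−6)(10−1) = 8·7·4·9 = 2016 ≡ 3, so v_5 = 3^{−1} = 4 (mod 11).
  v = [1, 5, 6, 6, 4].
Step 2: syndromes of r = [9, 0, 4, 7, 3] (all sums mod 11).
  S_0 = Σ v_i r_i = 1·9 + 5·0 + 6·4 + 6·7 + 4·3 = 87 ≡ 10.
  S_1 = Σ v_i α_i r_i = 1·2·9 + 5·3·0 + 6·6·4 + 6·1·7 + 4·10·3 = 324 ≡ 5.
  α_i^2 mod 11 = [4, 9, 3, 1, 1].
  S_2 = Σ v_i α_i^2 r_i = 1·4·9 + 5·9·0 + 6·3·4 + 6·1·7 + 4·1·3 = 162 ≡ 8.
  S = (10, 5, 8) ≠ 0, so r is not a codeword (an error is present).
Step 3: locate the error. For a single error e at position i, S_ℓ = v_i·e·α_i^ℓ, so α_err = S_1/S_0.
  S_0^{−1} = 10^{−1} = 10 (mod 11), so α_err = 5·10 = 50 ≡ 6 = α_3. Error position i = 3.
  Consistency check: S_2/S_1 = 8·9 = 72 ≡ 6 = α_err ✓ (single-error assumption holds).
Step 4: error magnitude e = S_0/v_3 = S_0·∏_{j≠3}(α_3 − α_j) = 10·2 = 20 ≡ 9 (mod 11).
Step 5: correct position 3: c_3 = r_3 − e = 4 − 9 ≡ 6 (mod 11). Hence c = [9, 0, 6, 7, 3].
  Check: interpolating c through the α_i gives m(x) = 5 + 2·x (degree < 2) with m(α_i) = c_i for every i, so c is indeed a codeword.


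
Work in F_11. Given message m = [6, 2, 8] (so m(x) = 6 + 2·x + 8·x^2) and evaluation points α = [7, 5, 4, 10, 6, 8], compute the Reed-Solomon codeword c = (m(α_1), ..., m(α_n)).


c = [5, 7, 10, 1, 9, 6]

Message polynomial: m(x) = 6 + 2·x + 8·x^2 (mod 11).
For each evaluation point α_i, compute m(α_i) mod 11:
  α_1 = 7: Horner steps 8 → 3 → 5, so m(7) = 5.
  α_2 = 5: Horner steps 8 → 9 → 7, so m(5) = 7.
  α_3 = 4: Horner steps 8 → 1 → 10, so m(4) = 10.
  α_4 = 10: Horner steps 8 → 5 → 1, so m(10) = 1.
  α_5 = 6: Horner steps 8 → 6 → 9, so m(6) = 9.
  α_6 = 8: Horner steps 8 → 0 → 6, so m(8) = 6.
Codeword c = [5, 7, 10, 1, 9, 6] ∈ F_11^6.


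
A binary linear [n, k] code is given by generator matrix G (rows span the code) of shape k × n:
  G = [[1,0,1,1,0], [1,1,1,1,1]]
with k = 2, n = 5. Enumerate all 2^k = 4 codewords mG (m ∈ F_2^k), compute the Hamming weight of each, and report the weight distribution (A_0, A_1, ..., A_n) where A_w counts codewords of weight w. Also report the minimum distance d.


Weight distribution: A_0 = 1, A_2 = 1, A_3 = 1, A_5 = 1. Minimum distance d = 2.

Enumerate all 2^2 = 4 messages m ∈ F_2^2.
For each, compute codeword c = mG in F_2^5, then tally its weight.
  m = 00 → c = 00000, weight = 0.
  m = 10 → c = 10110, weight = 3.
  m = 01 → c = 11111, weight = 5.
  m = 11 → c = 01001, weight = 2.
Tally weights:
  weight 0: 1 codewords.
  weight 2: 1 codewords.
  weight 3: 1 codewords.
  weight 5: 1 codewords.
Minimum distance d = smallest w > 0 with A_w > 0 = 2.
Sanity: Σ A_w = 4 = 2^2 = 4 ✓.


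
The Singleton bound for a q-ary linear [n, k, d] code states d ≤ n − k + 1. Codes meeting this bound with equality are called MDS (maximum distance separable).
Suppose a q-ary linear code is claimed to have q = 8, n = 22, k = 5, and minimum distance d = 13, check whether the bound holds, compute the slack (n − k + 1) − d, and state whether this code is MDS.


Singleton RHS = n − k + 1 = 18, slack = 5, bound satisfied, not MDS.

Singleton bound: d ≤ n − k + 1.
Here n = 22, k = 5, so n − k + 1 = 18.
Given d = 13, check d ≤ 18: YES.
Slack = (n − k + 1) − d = 5.
The code is NOT MDS (slack = 5 > 0).
Description: the claimed parameters are [22, 5, 13]_8; such a code would be non-MDS.


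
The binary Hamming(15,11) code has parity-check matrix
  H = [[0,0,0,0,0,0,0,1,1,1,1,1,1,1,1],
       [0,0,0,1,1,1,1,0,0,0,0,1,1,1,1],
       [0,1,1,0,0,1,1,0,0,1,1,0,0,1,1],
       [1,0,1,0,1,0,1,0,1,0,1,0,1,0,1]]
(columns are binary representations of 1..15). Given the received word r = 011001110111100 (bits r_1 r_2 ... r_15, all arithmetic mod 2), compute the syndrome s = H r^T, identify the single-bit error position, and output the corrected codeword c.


s = (1, 0, 0, 0)^T, error position = 8, corrected codeword c = 011001100111100

Compute s = H r^T mod 2 one row at a time:
  s_1 = 1 + 0 + 1 + 1 + 1 + 1 + 0 + 0 = 5 ≡ 1 (mod 2).
  s_2 = 0 + 0 + 1 + 1 + 1 + 1 + 0 + 0 = 4 ≡ 0 (mod 2).
  s_3 = 1 + 1 + 1 + 1 + 1 + 1 + 0 + 0 = 6 ≡ 0 (mod 2).
  s_4 = 0 + 1 + 0 + 1 + 0 + 1 + 1 + 0 = 4 ≡ 0 (mod 2).
s = (1, 0, 0, 0)^T — this equals column 8 of H (binary 1000), so error is at position 8.
Correct: flip bit 8 of r = 011001110111100 to get c = 011001100111100.


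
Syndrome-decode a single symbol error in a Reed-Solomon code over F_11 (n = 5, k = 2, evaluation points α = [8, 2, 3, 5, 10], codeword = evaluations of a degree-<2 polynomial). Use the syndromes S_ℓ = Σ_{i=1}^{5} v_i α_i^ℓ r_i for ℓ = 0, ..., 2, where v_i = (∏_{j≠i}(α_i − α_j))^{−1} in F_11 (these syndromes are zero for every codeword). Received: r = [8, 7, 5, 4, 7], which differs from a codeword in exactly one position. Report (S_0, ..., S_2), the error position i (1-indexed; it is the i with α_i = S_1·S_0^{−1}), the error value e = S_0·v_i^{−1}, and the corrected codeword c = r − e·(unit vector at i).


S = (7, 3, 6), error at position 2, error magnitude e = 7, c = [8, 0, 5, 4, 7].

Step 1: column multipliers v_i = (∏_{j≠i}(α_i − α_j))^{−1} mod 11.
  i = 1 (α = 8): (8−2)(8−3)(8−5)(8−10) = 6·5·3·(−2) = −180 ≡ 7, so v_1 = 7^{−1} = 8 (mod 11).
  i = 2 (α = 2): (2−8)(2−3)(2−5)(2−10) = (−6)·(−1)·(−3)·(−8) = 144 ≡ 1, so v_2 = 1^{−1} = 1 (mod 11).
  i = 3 (α = 3): (3−8)(3−2)(3−5)(3−10) = (−5)·1·(−2)·(−7) = −70 ≡ 7, so v_3 = 7^{−1} = 8 (mod 11).
  i = 4 (α = 5): (5−8)(5−2)(5−3)(5−10) = (−3)·3·2·(−5) = 90 ≡ 2, so v_4 = 2^{−1} = 6 (mod 11).
  i = 5 (α = 10): (10−8)(10−2)(10−3)(10−5) = 2·8·7·5 = 560 ≡ 10, so v_5 = 10^{−1} = 10 (mod 11).
  v = [8, 1, 8, 6, 10].
Step 2: syndromes of r = [8, 7, 5, 4, 7] (all sums mod 11).
  S_0 = Σ v_i r_i = 8·8 + 1·7 + 8·5 + 6·4 + 10·7 = 205 ≡ 7.
  S_1 = Σ v_i α_i r_i = 8·8·8 + 1·2·7 + 8·3·5 + 6·5·4 + 10·10·7 = 1466 ≡ 3.
  α_i^2 mod 11 = [9, 4, 9, 3, 1].
  S_2 = Σ v_i α_i^2 r_i = 8·9·8 + 1·4·7 + 8·9·5 + 6·3·4 + 10·1·7 = 1106 ≡ 6.
  S = (7, 3, 6) ≠ 0, so r is not a codeword (an error is present).
Step 3: locate the error. For a single error e at position i, S_ℓ = v_i·e·α_i^ℓ, so α_err = S_1/S_0.
  S_0^{−1} = 7^{−1} = 8 (mod 11), so α_err = 3·8 = 24 ≡ 2 = α_2. Error position i = 2.
  Consistency check: S_2/S_1 = 6·4 = 24 ≡ 2 = α_err ✓ (single-error assumption holds).
Step 4: error magnitude e = S_0/v_2 = S_0·∏_{j≠2}(α_2 − α_j) = 7·1 = 7 ≡ 7 (mod 11).
Step 5: correct position 2: c_2 = r_2 − e = 7 − 7 ≡ 0 (mod 11). Hence c = [8, 0, 5, 4, 7].
  Check: interpolating c through the α_i gives m(x) = 1 + 5·x (degree < 2) with m(α_i) = c_i for every i, so c is indeed a codeword.


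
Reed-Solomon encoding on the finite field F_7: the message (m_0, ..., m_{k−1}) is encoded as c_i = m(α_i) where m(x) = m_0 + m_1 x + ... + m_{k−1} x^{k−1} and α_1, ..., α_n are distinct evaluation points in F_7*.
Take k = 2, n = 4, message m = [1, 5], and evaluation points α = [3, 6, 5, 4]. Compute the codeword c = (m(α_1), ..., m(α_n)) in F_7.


c = [2, 3, 5, 0]

Message polynomial: m(x) = 1 + 5·x (mod 7).
For each evaluation point α_i, compute m(α_i) mod 7:
  α_1 = 3: Horner steps 5 → 2, so m(3) = 2.
  α_2 = 6: Horner steps 5 → 3, so m(6) = 3.
  α_3 = 5: Horner steps 5 → 5, so m(5) = 5.
  α_4 = 4: Horner steps 5 → 0, so m(4) = 0.
Codeword c = [2, 3, 5, 0] ∈ F_7^4.


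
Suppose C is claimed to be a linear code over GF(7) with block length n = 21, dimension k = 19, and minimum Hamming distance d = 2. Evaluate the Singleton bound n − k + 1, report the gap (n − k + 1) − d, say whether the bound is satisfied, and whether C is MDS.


Singleton RHS = n − k + 1 = 3, slack = 1, bound satisfied, not MDS.

Singleton bound: d ≤ n − k + 1.
Here n = 21, k = 19, so n − k + 1 = 3.
Given d = 2, check d ≤ 3: YES.
Slack = (n − k + 1) − d = 1.
The code is NOT MDS (slack = 1 > 0).
Description: the claimed parameters are [21, 19, 2]_7; such a code would be non-MDS.


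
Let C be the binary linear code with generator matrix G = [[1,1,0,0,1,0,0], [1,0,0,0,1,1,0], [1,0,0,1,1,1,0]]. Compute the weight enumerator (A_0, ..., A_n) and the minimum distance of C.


Weight distribution: A_0 = 1, A_1 = 1, A_2 = 1, A_3 = 3, A_4 = 2. Minimum distance d = 1.

Enumerate all 2^3 = 8 messages m ∈ F_2^3.
For each, compute codeword c = mG in F_2^7, then tally its weight.
  m = 000 → c = 0000000, weight = 0.
  m = 100 → c = 1100100, weight = 3.
  m = 010 → c = 1000110, weight = 3.
  m = 110 → c = 0100010, weight = 2.
  m = 001 → c = 1001110, weight = 4.
  m = 101 → c = 0101010, weight = 3.
  m = 011 → c = 0001000, weight = 1.
  m = 111 → c = 1101100, weight = 4.
Tally weights:
  weight 0: 1 codewords.
  weight 1: 1 codewords.
  weight 2: 1 codewords.
  weight 3: 3 codewords.
  weight 4: 2 codewords.
Minimum distance d = smallest w > 0 with A_w > 0 = 1.
Sanity: Σ A_w = 8 = 2^3 = 8 ✓.


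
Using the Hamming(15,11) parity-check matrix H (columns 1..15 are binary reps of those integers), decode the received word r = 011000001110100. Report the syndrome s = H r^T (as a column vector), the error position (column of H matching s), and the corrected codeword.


s = (0, 1, 0, 0)^T, error position = 4, corrected codeword c = 011100001110100

Compute s = H r^T mod 2 one row at a time:
  s_1 = 0 + 1 + 1 + 1 + 0 + 1 + 0 + 0 = 4 ≡ 0 (mod 2).
  s_2 = 0 + 0 + 0 + 0 + 0 + 1 + 0 + 0 = 1 ≡ 1 (mod 2).
  s_3 = 1 + 1 + 0 + 0 + 1 + 1 + 0 + 0 = 4 ≡ 0 (mod 2).
  s_4 = 0 + 1 + 0 + 0 + 1 + 1 + 1 + 0 = 4 ≡ 0 (mod 2).
s = (0, 1, 0, 0)^T — this equals column 4 of H (binary 0100), so error is at position 4.
Correct: flip bit 4 of r = 011000001110100 to get c = 011100001110100.


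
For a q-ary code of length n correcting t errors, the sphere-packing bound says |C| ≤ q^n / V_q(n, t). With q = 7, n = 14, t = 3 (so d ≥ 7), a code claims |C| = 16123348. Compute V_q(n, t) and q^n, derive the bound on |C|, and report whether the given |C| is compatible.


V_q(n, t) = 81985, q^n = 678223072849, Hamming bound = 8272526, |C| = 16123348 > bound (violated).

Step 1: Compute V_q(n, t) = Σ_{j=0}^3 C(n, j) (q−1)^j.
  j = 0: C(14,0)·(6)^0 = 1·1 = 1.
  j = 1: C(14,1)·(6)^1 = 14·6 = 84.
  j = 2: C(14,2)·(6)^2 = 91·36 = 3276.
  j = 3: C(14,3)·(6)^3 = 364·216 = 78624.
  V_q(n, t) = 1 + 84 + 3276 + 78624 = 81985.
Step 2: q^n = 7^14 = 678223072849.
Step 3: Hamming bound ⌊q^n / V_q(n,t)⌋ = ⌊678223072849/81985⌋ = 8272526.
Step 4: Compare |C| = 16123348 to 8272526: violated.
The claimed |C| lies above the Hamming bound, so no 7-ary code of length 14 with d ≥ 7 can have 16123348 codewords.


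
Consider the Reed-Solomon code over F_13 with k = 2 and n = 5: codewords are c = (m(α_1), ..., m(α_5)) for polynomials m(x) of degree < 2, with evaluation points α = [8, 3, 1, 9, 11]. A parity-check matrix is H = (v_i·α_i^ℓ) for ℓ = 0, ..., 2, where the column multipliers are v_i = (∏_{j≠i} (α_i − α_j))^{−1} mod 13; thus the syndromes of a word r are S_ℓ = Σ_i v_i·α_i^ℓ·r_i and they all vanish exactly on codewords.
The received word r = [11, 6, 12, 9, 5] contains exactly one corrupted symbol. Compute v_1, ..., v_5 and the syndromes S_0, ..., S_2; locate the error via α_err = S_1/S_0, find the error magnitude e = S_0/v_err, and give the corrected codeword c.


S = (11, 7, 8), error at position 2, error magnitude e = 11, c = [11, 8, 12, 9, 5].

Step 1: column multipliers v_i = (∏_{j≠i}(α_i − α_j))^{−1} mod 13.
  i = 1 (α = 8): (8−3)(8−1)(8−9)(8−11) = 5·7·(−1)·(−3) = 105 ≡ 1, so v_1 = 1^{−1} = 1 (mod 13).
  i = 2 (α = 3): (3−8)(3−1)(3−9)(3−11) = (−5)·2·(−6)·(−8) = −480 ≡ 1, so v_2 = 1^{−1} = 1 (mod 13).
  i = 3 (α = 1): (1−8)(1−3)(1−9)(1−11) = (−7)·(−2)·(−8)·(−10) = 1120 ≡ 2, so v_3 = 2^{−1} = 7 (mod 13).
  i = 4 (α = 9): (9−8)(9−3)(9−1)(9−11) = 1·6·8·(−2) = −96 ≡ 8, so v_4 = 8^{−1} = 5 (mod 13).
  i = 5 (α = 11): (11−8)(11−3)(11−1)(11−9) = 3·8·10·2 = 480 ≡ 12, so v_5 = 12^{−1} = 12 (mod 13).
  v = [1, 1, 7, 5, 12].
Step 2: syndromes of r = [11, 6, 12, 9, 5] (all sums mod 13).
  S_0 = Σ v_i r_i = 1·11 + 1·6 + 7·12 + 5·9 + 12·5 = 206 ≡ 11.
  S_1 = Σ v_i α_i r_i = 1·8·11 + 1·3·6 + 7·1·12 + 5·9·9 + 12·11·5 = 1255 ≡ 7.
  α_i^2 mod 13 = [12, 9, 1, 3, 4].
  S_2 = Σ v_i α_i^2 r_i = 1·12·11 + 1·9·6 + 7·1·12 + 5·3·9 + 12·4·5 = 645 ≡ 8.
  S = (11, 7, 8) ≠ 0, so r is not a codeword (an error is present).
Step 3: locate the error. For a single error e at position i, S_ℓ = v_i·e·α_i^ℓ, so α_err = S_1/S_0.
  S_0^{−1} = 11^{−1} = 6 (mod 13), so α_err = 7·6 = 42 ≡ 3 = α_2. Error position i = 2.
  Consistency check: S_2/S_1 = 8·2 = 16 ≡ 3 = α_err ✓ (single-error assumption holds).
Step 4: error magnitude e = S_0/v_2 = S_0·∏_{j≠2}(α_2 − α_j) = 11·1 = 11 ≡ 11 (mod 13).
Step 5: correct position 2: c_2 = r_2 − e = 6 − 11 ≡ 8 (mod 13). Hence c = [11, 8, 12, 9, 5].
  Check: interpolating c through the α_i gives m(x) = 1 + 11·x (degree < 2) with m(α_i) = c_i for every i, so c is indeed a codeword.


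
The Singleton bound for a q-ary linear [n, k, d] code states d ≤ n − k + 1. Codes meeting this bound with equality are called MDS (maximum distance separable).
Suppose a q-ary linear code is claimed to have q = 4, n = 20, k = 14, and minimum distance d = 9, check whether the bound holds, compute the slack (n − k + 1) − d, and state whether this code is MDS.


Singleton RHS = n − k + 1 = 7, slack = -2, bound violated (no such code; not MDS).

Singleton bound: d ≤ n − k + 1.
Here n = 20, k = 14, so n − k + 1 = 7.
Given d = 9, check d ≤ 7: NO.
Slack = (n − k + 1) − d = -2.
The slack is negative: d = 9 exceeds n − k + 1 = 7 by 2, so the Singleton bound is violated and no linear [20, 14, 9]_4 code can exist. In particular it is not MDS (MDS requires d = n − k + 1 exactly).
Description: the claimed parameters are [20, 14, 9]_4; such a code would be impossible (violates the Singleton bound).


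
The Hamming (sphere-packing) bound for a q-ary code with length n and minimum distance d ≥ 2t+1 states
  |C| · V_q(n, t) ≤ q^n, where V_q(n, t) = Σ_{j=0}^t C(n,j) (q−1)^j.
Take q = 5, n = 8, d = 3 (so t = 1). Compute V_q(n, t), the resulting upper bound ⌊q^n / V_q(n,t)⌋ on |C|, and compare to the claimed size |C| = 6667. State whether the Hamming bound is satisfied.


V_q(n, t) = 33, q^n = 390625, Hamming bound = 11837, |C| = 6667 ≤ bound (satisfied).

Step 1: Compute V_q(n, t) = Σ_{j=0}^1 C(n, j) (q−1)^j.
  j = 0: C(8,0)·(4)^0 = 1·1 = 1.
  j = 1: C(8,1)·(4)^1 = 8·4 = 32.
  V_q(n, t) = 1 + 32 = 33.
Step 2: q^n = 5^8 = 390625.
Step 3: Hamming bound ⌊q^n / V_q(n,t)⌋ = ⌊390625/33⌋ = 11837.
Step 4: Compare |C| = 6667 to 11837: satisfied.
The claimed |C| lies below the Hamming bound.


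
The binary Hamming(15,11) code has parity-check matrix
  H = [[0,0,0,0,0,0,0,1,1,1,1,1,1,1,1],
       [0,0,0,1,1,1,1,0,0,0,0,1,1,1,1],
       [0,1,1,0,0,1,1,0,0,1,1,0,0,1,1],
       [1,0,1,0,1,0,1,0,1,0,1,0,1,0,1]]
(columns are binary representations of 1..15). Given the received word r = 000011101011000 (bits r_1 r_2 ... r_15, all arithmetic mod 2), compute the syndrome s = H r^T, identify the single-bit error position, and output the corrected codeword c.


s = (1, 0, 1, 0)^T, error position = 10, corrected codeword c = 000011101111000

Compute s = H r^T mod 2 one row at a time:
  s_1 = 0 + 1 + 0 + 1 + 1 + 0 + 0 + 0 = 3 ≡ 1 (mod 2).
  s_2 = 0 + 1 + 1 + 1 + 1 + 0 + 0 + 0 = 4 ≡ 0 (mod 2).
  s_3 = 0 + 0 + 1 + 1 + 0 + 1 + 0 + 0 = 3 ≡ 1 (mod 2).
  s_4 = 0 + 0 + 1 + 1 + 1 + 1 + 0 + 0 = 4 ≡ 0 (mod 2).
s = (1, 0, 1, 0)^T — this equals column 10 of H (binary 1010), so error is at position 10.
Correct: flip bit 10 of r = 000011101011000 to get c = 000011101111000.


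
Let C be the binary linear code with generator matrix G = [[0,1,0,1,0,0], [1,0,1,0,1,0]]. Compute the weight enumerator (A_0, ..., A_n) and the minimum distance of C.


Weight distribution: A_0 = 1, A_2 = 1, A_3 = 1, A_5 = 1. Minimum distance d = 2.

Enumerate all 2^2 = 4 messages m ∈ F_2^2.
For each, compute codeword c = mG in F_2^6, then tally its weight.
  m = 00 → c = 000000, weight = 0.
  m = 10 → c = 010100, weight = 2.
  m = 01 → c = 101010, weight = 3.
  m = 11 → c = 111110, weight = 5.
Tally weights:
  weight 0: 1 codewords.
  weight 2: 1 codewords.
  weight 3: 1 codewords.
  weight 5: 1 codewords.
Minimum distance d = smallest w > 0 with A_w > 0 = 2.
Sanity: Σ A_w = 4 = 2^2 = 4 ✓.


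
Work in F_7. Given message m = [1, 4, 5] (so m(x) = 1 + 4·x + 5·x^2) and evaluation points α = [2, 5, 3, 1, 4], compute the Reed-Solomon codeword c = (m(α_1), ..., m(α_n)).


c = [1, 6, 2, 3, 6]

Message polynomial: m(x) = 1 + 4·x + 5·x^2 (mod 7).
For each evaluation point α_i, compute m(α_i) mod 7:
  α_1 = 2: Horner steps 5 → 0 → 1, so m(2) = 1.
  α_2 = 5: Horner steps 5 → 1 → 6, so m(5) = 6.
  α_3 = 3: Horner steps 5 → 5 → 2, so m(3) = 2.
  α_4 = 1: Horner steps 5 → 2 → 3, so m(1) = 3.
  α_5 = 4: Horner steps 5 → 3 → 6, so m(4) = 6.
Codeword c = [1, 6, 2, 3, 6] ∈ F_7^5.


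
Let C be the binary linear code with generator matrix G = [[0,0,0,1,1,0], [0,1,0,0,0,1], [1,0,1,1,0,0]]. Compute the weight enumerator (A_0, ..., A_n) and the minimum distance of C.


Weight distribution: A_0 = 1, A_2 = 2, A_3 = 2, A_4 = 1, A_5 = 2. Minimum distance d = 2.

Enumerate all 2^3 = 8 messages m ∈ F_2^3.
For each, compute codeword c = mG in F_2^6, then tally its weight.
  m = 000 → c = 000000, weight = 0.
  m = 100 → c = 000110, weight = 2.
  m = 010 → c = 010001, weight = 2.
  m = 110 → c = 010111, weight = 4.
  m = 001 → c = 101100, weight = 3.
  m = 101 → c = 101010, weight = 3.
  m = 011 → c = 111101, weight = 5.
  m = 111 → c = 111011, weight = 5.
Tally weights:
  weight 0: 1 codewords.
  weight 2: 2 codewords.
  weight 3: 2 codewords.
  weight 4: 1 codewords.
  weight 5: 2 codewords.
Minimum distance d = smallest w > 0 with A_w > 0 = 2.
Sanity: Σ A_w = 8 = 2^3 = 8 ✓.


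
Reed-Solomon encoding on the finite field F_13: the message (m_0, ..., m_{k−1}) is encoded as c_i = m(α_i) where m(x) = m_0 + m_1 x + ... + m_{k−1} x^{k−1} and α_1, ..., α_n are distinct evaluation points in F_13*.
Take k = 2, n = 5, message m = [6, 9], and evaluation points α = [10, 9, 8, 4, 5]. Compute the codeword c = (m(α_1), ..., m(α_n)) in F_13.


c = [5, 9, 0, 3, 12]

Message polynomial: m(x) = 6 + 9·x (mod 13).
For each evaluation point α_i, compute m(α_i) mod 13:
  α_1 = 10: Horner steps 9 → 5, so m(10) = 5.
  α_2 = 9: Horner steps 9 → 9, so m(9) = 9.
  α_3 = 8: Horner steps 9 → 0, so m(8) = 0.
  α_4 = 4: Horner steps 9 → 3, so m(4) = 3.
  α_5 = 5: Horner steps 9 → 12, so m(5) = 12.
Codeword c = [5, 9, 0, 3, 12] ∈ F_13^5.


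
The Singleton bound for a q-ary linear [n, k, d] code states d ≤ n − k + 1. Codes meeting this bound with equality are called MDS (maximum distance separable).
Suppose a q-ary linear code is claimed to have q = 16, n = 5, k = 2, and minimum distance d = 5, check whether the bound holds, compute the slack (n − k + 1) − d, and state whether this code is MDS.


Singleton RHS = n − k + 1 = 4, slack = -1, bound violated (no such code; not MDS).

Singleton bound: d ≤ n − k + 1.
Here n = 5, k = 2, so n − k + 1 = 4.
Given d = 5, check d ≤ 4: NO.
Slack = (n − k + 1) − d = -1.
The slack is negative: d = 5 exceeds n − k + 1 = 4 by 1, so the Singleton bound is violated and no linear [5, 2, 5]_16 code can exist. In particular it is not MDS (MDS requires d = n − k + 1 exactly).
Description: the claimed parameters are [5, 2, 5]_16; such a code would be impossible (violates the Singleton bound).


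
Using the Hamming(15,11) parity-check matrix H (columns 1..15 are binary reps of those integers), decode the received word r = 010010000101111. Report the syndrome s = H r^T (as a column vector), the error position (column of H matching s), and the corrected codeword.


s = (1, 1, 0, 1)^T, error position = 13, corrected codeword c = 010010000101011

Compute s = H r^T mod 2 one row at a time:
  s_1 = 0 + 0 + 1 + 0 + 1 + 1 + 1 + 1 = 5 ≡ 1 (mod 2).
  s_2 = 0 + 1 + 0 + 0 + 1 + 1 + 1 + 1 = 5 ≡ 1 (mod 2).
  s_3 = 1 + 0 + 0 + 0 + 1 + 0 + 1 + 1 = 4 ≡ 0 (mod 2).
  s_4 = 0 + 0 + 1 + 0 + 0 + 0 + 1 + 1 = 3 ≡ 1 (mod 2).
s = (1, 1, 0, 1)^T — this equals column 13 of H (binary 1101), so error is at position 13.
Correct: flip bit 13 of r = 010010000101111 to get c = 010010000101011.


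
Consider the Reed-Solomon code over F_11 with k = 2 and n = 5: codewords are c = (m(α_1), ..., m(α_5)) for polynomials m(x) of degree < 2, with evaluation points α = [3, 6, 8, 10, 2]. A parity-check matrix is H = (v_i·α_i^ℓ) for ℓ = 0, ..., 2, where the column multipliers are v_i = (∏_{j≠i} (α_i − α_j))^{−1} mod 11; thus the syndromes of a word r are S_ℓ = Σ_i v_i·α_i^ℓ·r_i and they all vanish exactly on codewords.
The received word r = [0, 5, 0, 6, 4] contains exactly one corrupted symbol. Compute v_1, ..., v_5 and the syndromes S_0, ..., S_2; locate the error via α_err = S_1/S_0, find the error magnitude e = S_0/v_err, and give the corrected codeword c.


S = (3, 9, 5), error at position 1, error magnitude e = 4, c = [7, 5, 0, 6, 4].

Step 1: column multipliers v_i = (∏_{j≠i}(α_i − α_j))^{−1} mod 11.
  i = 1 (α = 3): (3−6)(3−8)(3−10)(3−2) = (−3)·(−5)·(−7)·1 = −105 ≡ 5, so v_1 = 5^{−1} = 9 (mod 11).
  i = 2 (α = 6): (6−3)(6−8)(6−10)(6−2) = 3·(−2)·(−4)·4 = 96 ≡ 8, so v_2 = 8^{−1} = 7 (mod 11).
  i = 3 (α = 8): (8−3)(8−6)(8−10)(8−2) = 5·2·(−2)·6 = −120 ≡ 1, so v_3 = 1^{−1} = 1 (mod 11).
  i = 4 (α = 10): (10−3)(10−6)(10−8)(10−2) = 7·4·2·8 = 448 ≡ 8, so v_4 = 8^{−1} = 7 (mod 11).
  i = 5 (α = 2): (2−3)(2−6)(2−8)(2−10) = (−1)·(−4)·(−6)·(−8) = 192 ≡ 5, so v_5 = 5^{−1} = 9 (mod 11).
  v = [9, 7, 1, 7, 9].
Step 2: syndromes of r = [0, 5, 0, 6, 4] (all sums mod 11).
  S_0 = Σ v_i r_i = 9·0 + 7·5 + 1·0 + 7·6 + 9·4 = 113 ≡ 3.
  S_1 = Σ v_i α_i r_i = 9·3·0 + 7·6·5 + 1·8·0 + 7·10·6 + 9·2·4 = 702 ≡ 9.
  α_i^2 mod 11 = [9, 3, 9, 1, 4].
  S_2 = Σ v_i α_i^2 r_i = 9·9·0 + 7·3·5 + 1·9·0 + 7·1·6 + 9·4·4 = 291 ≡ 5.
  S = (3, 9, 5) ≠ 0, so r is not a codeword (an error is present).
Step 3: locate the error. For a single error e at position i, S_ℓ = v_i·e·α_i^ℓ, so α_err = S_1/S_0.
  S_0^{−1} = 3^{−1} = 4 (mod 11), so α_err = 9·4 = 36 ≡ 3 = α_1. Error position i = 1.
  Consistency check: S_2/S_1 = 5·5 = 25 ≡ 3 = α_err ✓ (single-error assumption holds).
Step 4: error magnitude e = S_0/v_1 = S_0·∏_{j≠1}(α_1 − α_j) = 3·5 = 15 ≡ 4 (mod 11).
Step 5: correct position 1: c_1 = r_1 − e = 0 − 4 ≡ 7 (mod 11). Hence c = [7, 5, 0, 6, 4].
  Check: interpolating c through the α_i gives m(x) = 9 + 3·x (degree < 2) with m(α_i) = c_i for every i, so c is indeed a codeword.


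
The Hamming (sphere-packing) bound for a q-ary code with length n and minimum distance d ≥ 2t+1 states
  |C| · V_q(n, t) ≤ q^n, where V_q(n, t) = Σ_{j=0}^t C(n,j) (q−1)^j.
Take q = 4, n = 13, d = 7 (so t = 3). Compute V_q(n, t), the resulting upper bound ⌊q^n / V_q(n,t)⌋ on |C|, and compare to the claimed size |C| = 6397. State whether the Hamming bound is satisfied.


V_q(n, t) = 8464, q^n = 67108864, Hamming bound = 7928, |C| = 6397 ≤ bound (satisfied).

Step 1: Compute V_q(n, t) = Σ_{j=0}^3 C(n, j) (q−1)^j.
  j = 0: C(13,0)·(3)^0 = 1·1 = 1.
  j = 1: C(13,1)·(3)^1 = 13·3 = 39.
  j = 2: C(13,2)·(3)^2 = 78·9 = 702.
  j = 3: C(13,3)·(3)^3 = 286·27 = 7722.
  V_q(n, t) = 1 + 39 + 702 + 7722 = 8464.
Step 2: q^n = 4^13 = 67108864.
Step 3: Hamming bound ⌊q^n / V_q(n,t)⌋ = ⌊67108864/8464⌋ = 7928.
Step 4: Compare |C| = 6397 to 7928: satisfied.
The claimed |C| lies below the Hamming bound.


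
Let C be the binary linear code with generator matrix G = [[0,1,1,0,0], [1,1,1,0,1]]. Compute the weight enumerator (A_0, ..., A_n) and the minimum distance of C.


Weight distribution: A_0 = 1, A_2 = 2, A_4 = 1. Minimum distance d = 2.

Enumerate all 2^2 = 4 messages m ∈ F_2^2.
For each, compute codeword c = mG in F_2^5, then tally its weight.
  m = 00 → c = 00000, weight = 0.
  m = 10 → c = 01100, weight = 2.
  m = 01 → c = 11101, weight = 4.
  m = 11 → c = 10001, weight = 2.
Tally weights:
  weight 0: 1 codewords.
  weight 2: 2 codewords.
  weight 4: 1 codewords.
Minimum distance d = smallest w > 0 with A_w > 0 = 2.
Sanity: Σ A_w = 4 = 2^2 = 4 ✓.


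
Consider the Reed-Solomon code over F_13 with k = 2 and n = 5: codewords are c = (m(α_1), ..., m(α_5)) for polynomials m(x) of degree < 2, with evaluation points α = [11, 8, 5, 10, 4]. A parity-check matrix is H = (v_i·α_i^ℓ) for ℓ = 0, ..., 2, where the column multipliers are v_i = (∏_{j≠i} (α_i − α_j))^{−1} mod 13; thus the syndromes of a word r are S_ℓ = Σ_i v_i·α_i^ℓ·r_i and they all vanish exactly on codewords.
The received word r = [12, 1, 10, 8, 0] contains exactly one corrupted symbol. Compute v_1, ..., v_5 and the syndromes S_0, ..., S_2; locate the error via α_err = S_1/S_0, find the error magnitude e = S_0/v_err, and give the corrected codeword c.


S = (8, 10, 6), error at position 1, error magnitude e = 7, c = [5, 1, 10, 8, 0].

Step 1: column multipliers v_i = (∏_{j≠i}(α_i − α_j))^{−1} mod 13.
  i = 1 (α = 11): (11−8)(11−5)(11−10)(11−4) = 3·6·1·7 = 126 ≡ 9, so v_1 = 9^{−1} = 3 (mod 13).
  i = 2 (α = 8): (8−11)(8−5)(8−10)(8−4) = (−3)·3·(−2)·4 = 72 ≡ 7, so v_2 = 7^{−1} = 2 (mod 13).
  i = 3 (α = 5): (5−11)(5−8)(5−10)(5−4) = (−6)·(−3)·(−5)·1 = −90 ≡ 1, so v_3 = 1^{−1} = 1 (mod 13).
  i = 4 (α = 10): (10−11)(10−8)(10−5)(10−4) = (−1)·2·5·6 = −60 ≡ 5, so v_4 = 5^{−1} = 8 (mod 13).
  i = 5 (α = 4): (4−11)(4−8)(4−5)(4−10) = (−7)·(−4)·(−1)·(−6) = 168 ≡ 12, so v_5 = 12^{−1} = 12 (mod 13).
  v = [3, 2, 1, 8, 12].
Step 2: syndromes of r = [12, 1, 10, 8, 0] (all sums mod 13).
  S_0 = Σ v_i r_i = 3·12 + 2·1 + 1·10 + 8·8 + 12·0 = 112 ≡ 8.
  S_1 = Σ v_i α_i r_i = 3·11·12 + 2·8·1 + 1·5·10 + 8·10·8 + 12·4·0 = 1102 ≡ 10.
  α_i^2 mod 13 = [4, 12, 12, 9, 3].
  S_2 = Σ v_i α_i^2 r_i = 3·4·12 + 2·12·1 + 1·12·10 + 8·9·8 + 12·3·0 = 864 ≡ 6.
  S = (8, 10, 6) ≠ 0, so r is not a codeword (an error is present).
Step 3: locate the error. For a single error e at position i, S_ℓ = v_i·e·α_i^ℓ, so α_err = S_1/S_0.
  S_0^{−1} = 8^{−1} = 5 (mod 13), so α_err = 10·5 = 50 ≡ 11 = α_1. Error position i = 1.
  Consistency check: S_2/S_1 = 6·4 = 24 ≡ 11 = α_err ✓ (single-error assumption holds).
Step 4: error magnitude e = S_0/v_1 = S_0·∏_{j≠1}(α_1 − α_j) = 8·9 = 72 ≡ 7 (mod 13).
Step 5: correct position 1: c_1 = r_1 − e = 12 − 7 ≡ 5 (mod 13). Hence c = [5, 1, 10, 8, 0].
  Check: interpolating c through the α_i gives m(x) = 12 + 10·x (degree < 2) with m(α_i) = c_i for every i, so c is indeed a codeword.


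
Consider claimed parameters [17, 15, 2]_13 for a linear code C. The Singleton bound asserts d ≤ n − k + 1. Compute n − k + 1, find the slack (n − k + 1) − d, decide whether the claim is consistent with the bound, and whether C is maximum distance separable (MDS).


Singleton RHS = n − k + 1 = 3, slack = 1, bound satisfied, not MDS.

Singleton bound: d ≤ n − k + 1.
Here n = 17, k = 15, so n − k + 1 = 3.
Given d = 2, check d ≤ 3: YES.
Slack = (n − k + 1) − d = 1.
The code is NOT MDS (slack = 1 > 0).
Description: the claimed parameters are [17, 15, 2]_13; such a code would be non-MDS.


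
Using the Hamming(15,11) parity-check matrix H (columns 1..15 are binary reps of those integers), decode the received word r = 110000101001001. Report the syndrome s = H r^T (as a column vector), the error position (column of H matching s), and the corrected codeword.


s = (1, 1, 1, 0)^T, error position = 14, corrected codeword c = 110000101001011

Compute s = H r^T mod 2 one row at a time:
  s_1 = 0 + 1 + 0 + 0 + 1 + 0 + 0 + 1 = 3 ≡ 1 (mod 2).
  s_2 = 0 + 0 + 0 + 1 + 1 + 0 + 0 + 1 = 3 ≡ 1 (mod 2).
  s_3 = 1 + 0 + 0 + 1 + 0 + 0 + 0 + 1 = 3 ≡ 1 (mod 2).
  s_4 = 1 + 0 + 0 + 1 + 1 + 0 + 0 + 1 = 4 ≡ 0 (mod 2).
s = (1, 1, 1, 0)^T — this equals column 14 of H (binary 1110), so error is at position 14.
Correct: flip bit 14 of r = 110000101001001 to get c = 110000101001011.


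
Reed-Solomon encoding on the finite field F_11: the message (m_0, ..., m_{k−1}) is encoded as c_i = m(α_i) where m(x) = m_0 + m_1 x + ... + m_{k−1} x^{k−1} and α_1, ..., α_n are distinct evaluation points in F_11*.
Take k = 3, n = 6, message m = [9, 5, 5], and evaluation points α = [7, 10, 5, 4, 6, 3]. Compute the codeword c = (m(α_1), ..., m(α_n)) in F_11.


c = [3, 9, 5, 10, 10, 3]

Message polynomial: m(x) = 9 + 5·x + 5·x^2 (mod 11).
For each evaluation point α_i, compute m(α_i) mod 11:
  α_1 = 7: Horner steps 5 → 7 → 3, so m(7) = 3.
  α_2 = 10: Horner steps 5 → 0 → 9, so m(10) = 9.
  α_3 = 5: Horner steps 5 → 8 → 5, so m(5) = 5.
  α_4 = 4: Horner steps 5 → 3 → 10, so m(4) = 10.
  α_5 = 6: Horner steps 5 → 2 → 10, so m(6) = 10.
  α_6 = 3: Horner steps 5 → 9 → 3, so m(3) = 3.
Codeword c = [3, 9, 5, 10, 10, 3] ∈ F_11^6.


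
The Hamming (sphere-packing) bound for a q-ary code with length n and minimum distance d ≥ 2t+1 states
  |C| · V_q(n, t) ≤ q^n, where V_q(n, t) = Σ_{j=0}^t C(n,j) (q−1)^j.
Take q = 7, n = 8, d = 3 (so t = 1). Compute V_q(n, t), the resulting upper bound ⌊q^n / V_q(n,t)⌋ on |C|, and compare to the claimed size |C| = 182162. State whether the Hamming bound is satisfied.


V_q(n, t) = 49, q^n = 5764801, Hamming bound = 117649, |C| = 182162 > bound (violated).

Step 1: Compute V_q(n, t) = Σ_{j=0}^1 C(n, j) (q−1)^j.
  j = 0: C(8,0)·(6)^0 = 1·1 = 1.
  j = 1: C(8,1)·(6)^1 = 8·6 = 48.
  V_q(n, t) = 1 + 48 = 49.
Step 2: q^n = 7^8 = 5764801.
Step 3: Hamming bound ⌊q^n / V_q(n,t)⌋ = ⌊5764801/49⌋ = 117649.
Step 4: Compare |C| = 182162 to 117649: violated.
The claimed |C| lies above the Hamming bound, so no 7-ary code of length 8 with d ≥ 3 can have 182162 codewords.


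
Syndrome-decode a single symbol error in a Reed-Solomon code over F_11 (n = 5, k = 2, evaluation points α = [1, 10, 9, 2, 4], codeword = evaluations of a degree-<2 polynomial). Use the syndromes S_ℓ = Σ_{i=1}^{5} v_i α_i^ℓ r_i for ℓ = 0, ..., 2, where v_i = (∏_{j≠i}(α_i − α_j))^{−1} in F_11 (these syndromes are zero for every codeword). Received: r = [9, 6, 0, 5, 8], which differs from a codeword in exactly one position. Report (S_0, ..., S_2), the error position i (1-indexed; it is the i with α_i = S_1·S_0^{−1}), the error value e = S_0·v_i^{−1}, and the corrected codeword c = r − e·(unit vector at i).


S = (2, 7, 8), error at position 3, error magnitude e = 1, c = [9, 6, 10, 5, 8].

Step 1: column multipliers v_i = (∏_{j≠i}(α_i − α_j))^{−1} mod 11.
  i = 1 (α = 1): (1−10)(1−9)(1−2)(1−4) = (−9)·(−8)·(−1)·(−3) = 216 ≡ 7, so v_1 = 7^{−1} = 8 (mod 11).
  i = 2 (α = 10): (10−1)(10−9)(10−2)(10−4) = 9·1·8·6 = 432 ≡ 3, so v_2 = 3^{−1} = 4 (mod 11).
  i = 3 (α = 9): (9−1)(9−10)(9−2)(9−4) = 8·(−1)·7·5 = −280 ≡ 6, so v_3 = 6^{−1} = 2 (mod 11).
  i = 4 (α = 2): (2−1)(2−10)(2−9)(2−4) = 1·(−8)·(−7)·(−2) = −112 ≡ 9, so v_4 = 9^{−1} = 5 (mod 11).
  i = 5 (α = 4): (4−1)(4−10)(4−9)(4−2) = 3·(−6)·(−5)·2 = 180 ≡ 4, so v_5 = 4^{−1} = 3 (mod 11).
  v = [8, 4, 2, 5, 3].
Step 2: syndromes of r = [9, 6, 0, 5, 8] (all sums mod 11).
  S_0 = Σ v_i r_i = 8·9 + 4·6 + 2·0 + 5·5 + 3·8 = 145 ≡ 2.
  S_1 = Σ v_i α_i r_i = 8·1·9 + 4·10·6 + 2·9·0 + 5·2·5 + 3·4·8 = 458 ≡ 7.
  α_i^2 mod 11 = [1, 1, 4, 4, 5].
  S_2 = Σ v_i α_i^2 r_i = 8·1·9 + 4·1·6 + 2·4·0 + 5·4·5 + 3·5·8 = 316 ≡ 8.
  S = (2, 7, 8) ≠ 0, so r is not a codeword (an error is present).
Step 3: locate the error. For a single error e at position i, S_ℓ = v_i·e·α_i^ℓ, so α_err = S_1/S_0.
  S_0^{−1} = 2^{−1} = 6 (mod 11), so α_err = 7·6 = 42 ≡ 9 = α_3. Error position i = 3.
  Consistency check: S_2/S_1 = 8·8 = 64 ≡ 9 = α_err ✓ (single-error assumption holds).
Step 4: error magnitude e = S_0/v_3 = S_0·∏_{j≠3}(α_3 − α_j) = 2·6 = 12 ≡ 1 (mod 11).
Step 5: correct position 3: c_3 = r_3 − e = 0 − 1 ≡ 10 (mod 11). Hence c = [9, 6, 10, 5, 8].
  Check: interpolating c through the α_i gives m(x) = 2 + 7·x (degree < 2) with m(α_i) = c_i for every i, so c is indeed a codeword.


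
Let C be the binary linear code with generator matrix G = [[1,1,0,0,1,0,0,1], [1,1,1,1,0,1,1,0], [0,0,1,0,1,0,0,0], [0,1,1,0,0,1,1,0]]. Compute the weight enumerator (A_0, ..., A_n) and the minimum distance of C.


Weight distribution: A_0 = 1, A_2 = 2, A_4 = 9, A_6 = 4. Minimum distance d = 2.

Enumerate all 2^4 = 16 messages m ∈ F_2^4.
For each, compute codeword c = mG in F_2^8, then tally its weight.
  m = 0000 → c = 00000000, weight = 0.
  m = 1000 → c = 11001001, weight = 4.
  m = 0100 → c = 11110110, weight = 6.
  m = 1100 → c = 00111111, weight = 6.
  m = 0010 → c = 00101000, weight = 2.
  m = 1010 → c = 11100001, weight = 4.
  m = 0110 → c = 11011110, weight = 6.
  m = 1110 → c = 00010111, weight = 4.
  m = 0001 → c = 01100110, weight = 4.
  m = 1001 → c = 10101111, weight = 6.
  m = 0101 → c = 10010000, weight = 2.
  m = 1101 → c = 01011001, weight = 4.
  m = 0011 → c = 01001110, weight = 4.
  m = 1011 → c = 10000111, weight = 4.
  m = 0111 → c = 10111000, weight = 4.
  m = 1111 → c = 01110001, weight = 4.
Tally weights:
  weight 0: 1 codewords.
  weight 2: 2 codewords.
  weight 4: 9 codewords.
  weight 6: 4 codewords.
Minimum distance d = smallest w > 0 with A_w > 0 = 2.
Sanity: Σ A_w = 16 = 2^4 = 16 ✓.


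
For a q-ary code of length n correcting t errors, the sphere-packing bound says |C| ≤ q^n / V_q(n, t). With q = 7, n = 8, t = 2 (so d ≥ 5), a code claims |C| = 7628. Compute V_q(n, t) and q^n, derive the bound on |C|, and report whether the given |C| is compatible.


V_q(n, t) = 1057, q^n = 5764801, Hamming bound = 5453, |C| = 7628 > bound (violated).

Step 1: Compute V_q(n, t) = Σ_{j=0}^2 C(n, j) (q−1)^j.
  j = 0: C(8,0)·(6)^0 = 1·1 = 1.
  j = 1: C(8,1)·(6)^1 = 8·6 = 48.
  j = 2: C(8,2)·(6)^2 = 28·36 = 1008.
  V_q(n, t) = 1 + 48 + 1008 = 1057.
Step 2: q^n = 7^8 = 5764801.
Step 3: Hamming bound ⌊q^n / V_q(n,t)⌋ = ⌊5764801/1057⌋ = 5453.
Step 4: Compare |C| = 7628 to 5453: violated.
The claimed |C| lies above the Hamming bound, so no 7-ary code of length 8 with d ≥ 5 can have 7628 codewords.
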